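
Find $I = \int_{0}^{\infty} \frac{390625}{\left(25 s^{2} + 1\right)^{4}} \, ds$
$\frac{390625 \pi}{32}$

Begin with the known result
$$J(a) = \int_{0}^{\infty} \frac{1}{a^{2} + s^{2}} \, ds = \frac{\pi}{2 a}.$$

Differentiating under the integral sign with respect to $a$,
$$\frac{dJ}{da} = \int_{0}^{\infty} - \frac{2 a}{\left(a^{2} + s^{2}\right)^{2}} \, ds = - \frac{\pi}{2 a^{2}},$$
so $\int_{0}^{\infty} \frac{1}{\left(a^{2} + s^{2}\right)^{2}} \, ds = \frac{\pi}{4 a^{3}}$.

Repeating — each differentiation of $1/(s^2+a^2)^j$ produces $-2ja/(s^2+a^2)^{j+1}$ — and dividing through by $-2ja$ at each step yields, after $3$ differentiations in total,
$$\int_{0}^{\infty} \frac{1}{\left(a^{2} + s^{2}\right)^{4}} \, ds = \frac{5 \pi}{32 a^{7}}.$$

Setting $a = \frac{1}{5}$:
$$I = \frac{390625 \pi}{32}.$$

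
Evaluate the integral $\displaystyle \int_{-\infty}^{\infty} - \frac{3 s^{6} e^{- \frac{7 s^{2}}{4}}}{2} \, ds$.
$- \frac{360 \sqrt{7} \sqrt{\pi}}{2401}$

Begin with the known integral
$$J(a) = \int_{-\infty}^{\infty} - \frac{3 e^{- a s^{2}}}{2} \, ds = - \frac{3 \sqrt{\pi}}{2 \sqrt{a}}.$$

Differentiating under the integral sign brings down a factor of $(-s^2)$:
$$\frac{dJ}{da} = \int_{-\infty}^{\infty} \frac{3 s^{2} e^{- a s^{2}}}{2} \, ds = \frac{3 \sqrt{\pi}}{4 a^{\frac{3}{2}}}.$$

Repeating $3$ times in total — each differentiation brings down another $(-s^2)$ — gives
$$\frac{d^{3}J}{da^{3}} = \int_{-\infty}^{\infty} \frac{3 s^{6} e^{- a s^{2}}}{2} \, ds = \frac{45 \sqrt{\pi}}{16 a^{\frac{7}{2}}},$$
and the integrand here is $(-1)^{3}$ times the target integrand, so $I = (-1)^{3}\,\frac{d^{3}J}{da^{3}} = - \frac{45 \sqrt{\pi}}{16 a^{\frac{7}{2}}}$.

Setting $a = \frac{7}{4}$:
$$I = - \frac{360 \sqrt{7} \sqrt{\pi}}{2401}.$$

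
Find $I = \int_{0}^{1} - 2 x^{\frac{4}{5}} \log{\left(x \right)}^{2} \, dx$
$- \frac{500}{729}$

Consider the simpler parametrised integral
$$J(a) = \int_{0}^{1} - 2 x^{a} \, dx = - \frac{2}{a + 1}.$$

Differentiating under the integral sign brings down a factor of $\ln x$:
$$\frac{dJ}{da} = \int_{0}^{1} - 2 x^{a} \log{\left(x \right)} \, dx = \frac{2}{\left(a + 1\right)^{2}}.$$

Repeating twice in total — each differentiation brings down another $\ln x$ — gives
$$\frac{d^{2}J}{da^{2}} = \int_{0}^{1} - 2 x^{a} \log{\left(x \right)}^{2} \, dx = - \frac{4}{\left(a + 1\right)^{3}},$$
and the integrand here is exactly the target integrand, so $I = - \frac{4}{\left(a + 1\right)^{3}}$.

Setting $a = \frac{4}{5}$:
$$I = - \frac{500}{729}.$$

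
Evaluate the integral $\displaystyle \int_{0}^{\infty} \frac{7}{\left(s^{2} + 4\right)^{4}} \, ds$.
$\frac{35 \pi}{4096}$

Begin with the known result
$$J(a) = \int_{0}^{\infty} \frac{7}{a^{2} + s^{2}} \, ds = \frac{7 \pi}{2 a}.$$

Differentiating under the integral sign with respect to $a$,
$$\frac{dJ}{da} = \int_{0}^{\infty} - \frac{14 a}{\left(a^{2} + s^{2}\right)^{2}} \, ds = - \frac{7 \pi}{2 a^{2}},$$
so $\int_{0}^{\infty} \frac{7}{\left(a^{2} + s^{2}\right)^{2}} \, ds = \frac{7 \pi}{4 a^{3}}$.

Repeating — each differentiation of $1/(s^2+a^2)^j$ produces $-2ja/(s^2+a^2)^{j+1}$ — and dividing through by $-2ja$ at each step yields, after $3$ differentiations in total,
$$\int_{0}^{\infty} \frac{7}{\left(a^{2} + s^{2}\right)^{4}} \, ds = \frac{35 \pi}{32 a^{7}}.$$

Setting $a = 2$:
$$I = \frac{35 \pi}{4096}.$$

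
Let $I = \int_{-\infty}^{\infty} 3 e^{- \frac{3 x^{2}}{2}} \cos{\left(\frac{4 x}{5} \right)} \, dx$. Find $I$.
$\frac{\sqrt{6} \sqrt{\pi}}{e^{\frac{8}{75}}}$

Define $I(b) = \int_{-\infty}^{\infty} 3 e^{- \frac{3 x^{2}}{2}} \cos{\left(b x \right)} \, dx$.

Differentiating under the integral sign,
$$I'(b) = \int_{-\infty}^{\infty} - 3 x e^{- \frac{3 x^{2}}{2}} \sin{\left(b x \right)} \, dx.$$

Integrate $\int_{-\infty}^{\infty} x \sin(b x)\, e^{- \frac{3 x^{2}}{2}}\, dx$ by parts with $u = \sin(b x)$ and $dv = x\, e^{- \frac{3 x^{2}}{2}}\, dx$, giving $v = - \frac{e^{- \frac{3 x^{2}}{2}}}{3}$. The boundary term vanishes and
$$\int_{-\infty}^{\infty} x \sin(b x)\, e^{- \frac{3 x^{2}}{2}}\, dx = \frac{b}{3} \int_{-\infty}^{\infty} \cos(b x)\, e^{- \frac{3 x^{2}}{2}}\, dx,$$
so $I'(b) = - \frac{b}{3}\, I(b)$.

This is a separable first-order ODE; solving with the initial condition $I(0) = \int_{-\infty}^{\infty} 3 e^{- \frac{3 x^{2}}{2}}\,dx = \sqrt{6} \sqrt{\pi}$ gives
$$I(b) = \sqrt{6} \sqrt{\pi} e^{- \frac{b^{2}}{6}}.$$

Setting $b = \frac{4}{5}$:
$$I = \frac{\sqrt{6} \sqrt{\pi}}{e^{\frac{8}{75}}}.$$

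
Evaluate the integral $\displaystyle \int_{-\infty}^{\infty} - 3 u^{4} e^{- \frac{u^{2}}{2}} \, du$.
$- 9 \sqrt{2} \sqrt{\pi}$

Consider the simpler parametrised integral
$$J(a) = \int_{-\infty}^{\infty} - 3 e^{- a u^{2}} \, du = - \frac{3 \sqrt{\pi}}{\sqrt{a}}.$$

Differentiating under the integral sign brings down a factor of $(-u^2)$:
$$\frac{dJ}{da} = \int_{-\infty}^{\infty} 3 u^{2} e^{- a u^{2}} \, du = \frac{3 \sqrt{\pi}}{2 a^{\frac{3}{2}}}.$$

Repeating twice in total — each differentiation brings down another $(-u^2)$ — gives
$$\frac{d^{2}J}{da^{2}} = \int_{-\infty}^{\infty} - 3 u^{4} e^{- a u^{2}} \, du = - \frac{9 \sqrt{\pi}}{4 a^{\frac{5}{2}}},$$
and the integrand here is exactly the target integrand, so $I = - \frac{9 \sqrt{\pi}}{4 a^{\frac{5}{2}}}$.

Setting $a = \frac{1}{2}$:
$$I = - 9 \sqrt{2} \sqrt{\pi}.$$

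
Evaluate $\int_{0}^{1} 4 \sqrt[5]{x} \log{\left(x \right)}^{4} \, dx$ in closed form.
$\frac{3125}{81}$

Begin with the known integral
$$J(a) = \int_{0}^{1} 4 x^{a} \, dx = \frac{4}{a + 1}.$$

Differentiating under the integral sign brings down a factor of $\ln x$:
$$\frac{dJ}{da} = \int_{0}^{1} 4 x^{a} \log{\left(x \right)} \, dx = - \frac{4}{\left(a + 1\right)^{2}}.$$

Repeating $4$ times in total — each differentiation brings down another $\ln x$ — gives
$$\frac{d^{4}J}{da^{4}} = \int_{0}^{1} 4 x^{a} \log{\left(x \right)}^{4} \, dx = \frac{96}{\left(a + 1\right)^{5}},$$
and the integrand here is exactly the target integrand, so $I = \frac{96}{\left(a + 1\right)^{5}}$.

Setting $a = \frac{1}{5}$:
$$I = \frac{3125}{81}.$$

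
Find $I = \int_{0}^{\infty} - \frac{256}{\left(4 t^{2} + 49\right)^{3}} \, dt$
$- \frac{24 \pi}{16807}$

Start from the standard arctangent integral
$$J(a) = \int_{0}^{\infty} - \frac{4}{a^{2} + t^{2}} \, dt = - \frac{2 \pi}{a}.$$

Differentiating under the integral sign with respect to $a$,
$$\frac{dJ}{da} = \int_{0}^{\infty} \frac{8 a}{\left(a^{2} + t^{2}\right)^{2}} \, dt = \frac{2 \pi}{a^{2}},$$
so $\int_{0}^{\infty} - \frac{4}{\left(a^{2} + t^{2}\right)^{2}} \, dt = - \frac{\pi}{a^{3}}$.

Repeating — each differentiation of $1/(t^2+a^2)^j$ produces $-2ja/(t^2+a^2)^{j+1}$ — and dividing through by $-2ja$ at each step yields, after $2$ differentiations in total,
$$\int_{0}^{\infty} - \frac{4}{\left(a^{2} + t^{2}\right)^{3}} \, dt = - \frac{3 \pi}{4 a^{5}}.$$

Setting $a = \frac{7}{2}$:
$$I = - \frac{24 \pi}{16807}.$$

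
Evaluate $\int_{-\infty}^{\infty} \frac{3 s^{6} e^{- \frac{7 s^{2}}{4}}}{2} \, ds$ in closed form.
$\frac{360 \sqrt{7} \sqrt{\pi}}{2401}$

Consider the simpler parametrised integral
$$J(a) = \int_{-\infty}^{\infty} \frac{3 e^{- a s^{2}}}{2} \, ds = \frac{3 \sqrt{\pi}}{2 \sqrt{a}}.$$

Differentiating under the integral sign brings down a factor of $(-s^2)$:
$$\frac{dJ}{da} = \int_{-\infty}^{\infty} - \frac{3 s^{2} e^{- a s^{2}}}{2} \, ds = - \frac{3 \sqrt{\pi}}{4 a^{\frac{3}{2}}}.$$

Repeating $3$ times in total — each differentiation brings down another $(-s^2)$ — gives
$$\frac{d^{3}J}{da^{3}} = \int_{-\infty}^{\infty} - \frac{3 s^{6} e^{- a s^{2}}}{2} \, ds = - \frac{45 \sqrt{\pi}}{16 a^{\frac{7}{2}}},$$
and the integrand here is $(-1)^{3}$ times the target integrand, so $I = (-1)^{3}\,\frac{d^{3}J}{da^{3}} = \frac{45 \sqrt{\pi}}{16 a^{\frac{7}{2}}}$.

Setting $a = \frac{7}{4}$:
$$I = \frac{360 \sqrt{7} \sqrt{\pi}}{2401}.$$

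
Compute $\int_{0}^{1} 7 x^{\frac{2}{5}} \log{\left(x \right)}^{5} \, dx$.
$- \frac{1875000}{16807}$

Start from the elementary integral
$$J(a) = \int_{0}^{1} 7 x^{a} \, dx = \frac{7}{a + 1}.$$

Differentiating under the integral sign brings down a factor of $\ln x$:
$$\frac{dJ}{da} = \int_{0}^{1} 7 x^{a} \log{\left(x \right)} \, dx = - \frac{7}{\left(a + 1\right)^{2}}.$$

Repeating $5$ times in total — each differentiation brings down another $\ln x$ — gives
$$\frac{d^{5}J}{da^{5}} = \int_{0}^{1} 7 x^{a} \log{\left(x \right)}^{5} \, dx = - \frac{840}{\left(a + 1\right)^{6}},$$
and the integrand here is exactly the target integrand, so $I = - \frac{840}{\left(a + 1\right)^{6}}$.

Setting $a = \frac{2}{5}$:
$$I = - \frac{1875000}{16807}.$$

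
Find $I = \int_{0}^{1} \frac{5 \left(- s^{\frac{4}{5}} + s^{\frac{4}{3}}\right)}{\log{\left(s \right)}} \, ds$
$\log{\left(\frac{52521875}{14348907} \right)}$

Introduce a parameter $a$ in the exponent: let $I(a) = \int_{0}^{1} \frac{5 \left(- s^{\frac{4}{5}} + s^{a}\right)}{\log{\left(s \right)}} \, ds$.

Since $\dfrac{\partial}{\partial a}\,s^{a} = s^{a} \ln s$, the $\ln s$ in the denominator cancels and
$$\frac{dI}{da} = \int_{0}^{1} 5 s^{a} \, ds = 5 \left[\frac{s^{a+1}}{a+1}\right]_0^1 = \frac{5}{a + 1}.$$

Integrating with respect to $a$ gives $I(a) = \log{\left(\frac{3125 \left(a + 1\right)^{5}}{59049} \right)} + C$.

At $a = \frac{4}{5}$ the integrand is identically $0$, so $I(\frac{4}{5}) = 0$. The closed form gives $0$, hence $C = 0$.

Setting $a = \frac{4}{3}$:
$$I = \log{\left(\frac{52521875}{14348907} \right)}.$$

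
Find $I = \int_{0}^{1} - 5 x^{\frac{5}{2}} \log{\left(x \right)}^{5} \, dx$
$\frac{38400}{117649}$

Start from the elementary integral
$$J(a) = \int_{0}^{1} - 5 x^{a} \, dx = - \frac{5}{a + 1}.$$

Differentiating under the integral sign brings down a factor of $\ln x$:
$$\frac{dJ}{da} = \int_{0}^{1} - 5 x^{a} \log{\left(x \right)} \, dx = \frac{5}{\left(a + 1\right)^{2}}.$$

Repeating $5$ times in total — each differentiation brings down another $\ln x$ — gives
$$\frac{d^{5}J}{da^{5}} = \int_{0}^{1} - 5 x^{a} \log{\left(x \right)}^{5} \, dx = \frac{600}{\left(a + 1\right)^{6}},$$
and the integrand here is exactly the target integrand, so $I = \frac{600}{\left(a + 1\right)^{6}}$.

Setting $a = \frac{5}{2}$:
$$I = \frac{38400}{117649}.$$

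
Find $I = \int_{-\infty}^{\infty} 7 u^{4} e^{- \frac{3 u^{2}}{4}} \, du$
$\frac{56 \sqrt{3} \sqrt{\pi}}{9}$

Consider the simpler parametrised integral
$$J(a) = \int_{-\infty}^{\infty} 7 e^{- a u^{2}} \, du = \frac{7 \sqrt{\pi}}{\sqrt{a}}.$$

Differentiating under the integral sign brings down a factor of $(-u^2)$:
$$\frac{dJ}{da} = \int_{-\infty}^{\infty} - 7 u^{2} e^{- a u^{2}} \, du = - \frac{7 \sqrt{\pi}}{2 a^{\frac{3}{2}}}.$$

Repeating twice in total — each differentiation brings down another $(-u^2)$ — gives
$$\frac{d^{2}J}{da^{2}} = \int_{-\infty}^{\infty} 7 u^{4} e^{- a u^{2}} \, du = \frac{21 \sqrt{\pi}}{4 a^{\frac{5}{2}}},$$
and the integrand here is exactly the target integrand, so $I = \frac{21 \sqrt{\pi}}{4 a^{\frac{5}{2}}}$.

Setting $a = \frac{3}{4}$:
$$I = \frac{56 \sqrt{3} \sqrt{\pi}}{9}.$$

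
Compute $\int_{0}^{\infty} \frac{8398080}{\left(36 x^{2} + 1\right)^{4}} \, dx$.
$218700 \pi$

Begin with the known result
$$J(a) = \int_{0}^{\infty} \frac{5}{a^{2} + x^{2}} \, dx = \frac{5 \pi}{2 a}.$$

Differentiating under the integral sign with respect to $a$,
$$\frac{dJ}{da} = \int_{0}^{\infty} - \frac{10 a}{\left(a^{2} + x^{2}\right)^{2}} \, dx = - \frac{5 \pi}{2 a^{2}},$$
so $\int_{0}^{\infty} \frac{5}{\left(a^{2} + x^{2}\right)^{2}} \, dx = \frac{5 \pi}{4 a^{3}}$.

Repeating — each differentiation of $1/(x^2+a^2)^j$ produces $-2ja/(x^2+a^2)^{j+1}$ — and dividing through by $-2ja$ at each step yields, after $3$ differentiations in total,
$$\int_{0}^{\infty} \frac{5}{\left(a^{2} + x^{2}\right)^{4}} \, dx = \frac{25 \pi}{32 a^{7}}.$$

Setting $a = \frac{1}{6}$:
$$I = 218700 \pi.$$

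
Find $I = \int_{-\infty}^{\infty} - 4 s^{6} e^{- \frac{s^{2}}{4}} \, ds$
$- 960 \sqrt{\pi}$

Start from the elementary integral
$$J(a) = \int_{-\infty}^{\infty} - 4 e^{- a s^{2}} \, ds = - \frac{4 \sqrt{\pi}}{\sqrt{a}}.$$

Differentiating under the integral sign brings down a factor of $(-s^2)$:
$$\frac{dJ}{da} = \int_{-\infty}^{\infty} 4 s^{2} e^{- a s^{2}} \, ds = \frac{2 \sqrt{\pi}}{a^{\frac{3}{2}}}.$$

Repeating $3$ times in total — each differentiation brings down another $(-s^2)$ — gives
$$\frac{d^{3}J}{da^{3}} = \int_{-\infty}^{\infty} 4 s^{6} e^{- a s^{2}} \, ds = \frac{15 \sqrt{\pi}}{2 a^{\frac{7}{2}}},$$
and the integrand here is $(-1)^{3}$ times the target integrand, so $I = (-1)^{3}\,\frac{d^{3}J}{da^{3}} = - \frac{15 \sqrt{\pi}}{2 a^{\frac{7}{2}}}$.

Setting $a = \frac{1}{4}$:
$$I = - 960 \sqrt{\pi}.$$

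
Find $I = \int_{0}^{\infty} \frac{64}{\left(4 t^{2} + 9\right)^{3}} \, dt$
$\frac{2 \pi}{81}$

Start from the standard arctangent integral
$$J(a) = \int_{0}^{\infty} \frac{1}{a^{2} + t^{2}} \, dt = \frac{\pi}{2 a}.$$

Differentiating under the integral sign with respect to $a$,
$$\frac{dJ}{da} = \int_{0}^{\infty} - \frac{2 a}{\left(a^{2} + t^{2}\right)^{2}} \, dt = - \frac{\pi}{2 a^{2}},$$
so $\int_{0}^{\infty} \frac{1}{\left(a^{2} + t^{2}\right)^{2}} \, dt = \frac{\pi}{4 a^{3}}$.

Repeating — each differentiation of $1/(t^2+a^2)^j$ produces $-2ja/(t^2+a^2)^{j+1}$ — and dividing through by $-2ja$ at each step yields, after $2$ differentiations in total,
$$\int_{0}^{\infty} \frac{1}{\left(a^{2} + t^{2}\right)^{3}} \, dt = \frac{3 \pi}{16 a^{5}}.$$

Setting $a = \frac{3}{2}$:
$$I = \frac{2 \pi}{81}.$$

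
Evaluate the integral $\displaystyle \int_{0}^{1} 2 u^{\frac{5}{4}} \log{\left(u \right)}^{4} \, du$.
$\frac{16384}{19683}$

Begin with the known integral
$$J(a) = \int_{0}^{1} 2 u^{a} \, du = \frac{2}{a + 1}.$$

Differentiating under the integral sign brings down a factor of $\ln u$:
$$\frac{dJ}{da} = \int_{0}^{1} 2 u^{a} \log{\left(u \right)} \, du = - \frac{2}{\left(a + 1\right)^{2}}.$$

Repeating $4$ times in total — each differentiation brings down another $\ln u$ — gives
$$\frac{d^{4}J}{da^{4}} = \int_{0}^{1} 2 u^{a} \log{\left(u \right)}^{4} \, du = \frac{48}{\left(a + 1\right)^{5}},$$
and the integrand here is exactly the target integrand, so $I = \frac{48}{\left(a + 1\right)^{5}}$.

Setting $a = \frac{5}{4}$:
$$I = \frac{16384}{19683}.$$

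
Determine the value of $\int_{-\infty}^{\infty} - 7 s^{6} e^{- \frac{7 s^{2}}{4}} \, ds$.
$- \frac{240 \sqrt{7} \sqrt{\pi}}{343}$

Start from the elementary integral
$$J(a) = \int_{-\infty}^{\infty} - 7 e^{- a s^{2}} \, ds = - \frac{7 \sqrt{\pi}}{\sqrt{a}}.$$

Differentiating under the integral sign brings down a factor of $(-s^2)$:
$$\frac{dJ}{da} = \int_{-\infty}^{\infty} 7 s^{2} e^{- a s^{2}} \, ds = \frac{7 \sqrt{\pi}}{2 a^{\frac{3}{2}}}.$$

Repeating $3$ times in total — each differentiation brings down another $(-s^2)$ — gives
$$\frac{d^{3}J}{da^{3}} = \int_{-\infty}^{\infty} 7 s^{6} e^{- a s^{2}} \, ds = \frac{105 \sqrt{\pi}}{8 a^{\frac{7}{2}}},$$
and the integrand here is $(-1)^{3}$ times the target integrand, so $I = (-1)^{3}\,\frac{d^{3}J}{da^{3}} = - \frac{105 \sqrt{\pi}}{8 a^{\frac{7}{2}}}$.

Setting $a = \frac{7}{4}$:
$$I = - \frac{240 \sqrt{7} \sqrt{\pi}}{343}.$$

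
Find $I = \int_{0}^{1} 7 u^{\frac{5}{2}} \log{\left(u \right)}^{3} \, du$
$- \frac{96}{343}$

Consider the simpler parametrised integral
$$J(a) = \int_{0}^{1} 7 u^{a} \, du = \frac{7}{a + 1}.$$

Differentiating under the integral sign brings down a factor of $\ln u$:
$$\frac{dJ}{da} = \int_{0}^{1} 7 u^{a} \log{\left(u \right)} \, du = - \frac{7}{\left(a + 1\right)^{2}}.$$

Repeating $3$ times in total — each differentiation brings down another $\ln u$ — gives
$$\frac{d^{3}J}{da^{3}} = \int_{0}^{1} 7 u^{a} \log{\left(u \right)}^{3} \, du = - \frac{42}{\left(a + 1\right)^{4}},$$
and the integrand here is exactly the target integrand, so $I = - \frac{42}{\left(a + 1\right)^{4}}$.

Setting $a = \frac{5}{2}$:
$$I = - \frac{96}{343}.$$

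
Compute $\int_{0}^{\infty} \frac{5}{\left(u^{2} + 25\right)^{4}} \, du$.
$\frac{\pi}{100000}$

Recall the elementary integral
$$J(a) = \int_{0}^{\infty} \frac{5}{a^{2} + u^{2}} \, du = \frac{5 \pi}{2 a}.$$

Differentiating under the integral sign with respect to $a$,
$$\frac{dJ}{da} = \int_{0}^{\infty} - \frac{10 a}{\left(a^{2} + u^{2}\right)^{2}} \, du = - \frac{5 \pi}{2 a^{2}},$$
so $\int_{0}^{\infty} \frac{5}{\left(a^{2} + u^{2}\right)^{2}} \, du = \frac{5 \pi}{4 a^{3}}$.

Repeating — each differentiation of $1/(u^2+a^2)^j$ produces $-2ja/(u^2+a^2)^{j+1}$ — and dividing through by $-2ja$ at each step yields, after $3$ differentiations in total,
$$\int_{0}^{\infty} \frac{5}{\left(a^{2} + u^{2}\right)^{4}} \, du = \frac{25 \pi}{32 a^{7}}.$$

Setting $a = 5$:
$$I = \frac{\pi}{100000}.$$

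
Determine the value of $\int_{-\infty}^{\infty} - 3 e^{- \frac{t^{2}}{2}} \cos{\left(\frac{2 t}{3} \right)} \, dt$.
$- \frac{3 \sqrt{2} \sqrt{\pi}}{e^{\frac{2}{9}}}$

Define $I(b) = \int_{-\infty}^{\infty} - 3 e^{- \frac{t^{2}}{2}} \cos{\left(b t \right)} \, dt$.

Differentiating under the integral sign,
$$I'(b) = \int_{-\infty}^{\infty} 3 t e^{- \frac{t^{2}}{2}} \sin{\left(b t \right)} \, dt.$$

Integrate $\int_{-\infty}^{\infty} t \sin(b t)\, e^{- \frac{t^{2}}{2}}\, dt$ by parts with $u = \sin(b t)$ and $dv = t\, e^{- \frac{t^{2}}{2}}\, dt$, giving $v = - e^{- \frac{t^{2}}{2}}$. The boundary term vanishes and
$$\int_{-\infty}^{\infty} t \sin(b t)\, e^{- \frac{t^{2}}{2}}\, dt = b \int_{-\infty}^{\infty} \cos(b t)\, e^{- \frac{t^{2}}{2}}\, dt,$$
so $I'(b) = - b\, I(b)$.

This is a separable first-order ODE; solving with the initial condition $I(0) = \int_{-\infty}^{\infty} - 3 e^{- \frac{t^{2}}{2}}\,dt = - 3 \sqrt{2} \sqrt{\pi}$ gives
$$I(b) = - 3 \sqrt{2} \sqrt{\pi} e^{- \frac{b^{2}}{2}}.$$

Setting $b = \frac{2}{3}$:
$$I = - \frac{3 \sqrt{2} \sqrt{\pi}}{e^{\frac{2}{9}}}.$$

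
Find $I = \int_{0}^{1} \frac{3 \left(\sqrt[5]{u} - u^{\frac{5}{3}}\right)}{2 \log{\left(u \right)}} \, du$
$\log{\left(\frac{27 \sqrt{5}}{200} \right)}$

Consider the one-parameter family: let $I(a) = \int_{0}^{1} \frac{3 \left(- u^{\frac{5}{3}} + u^{a}\right)}{2 \log{\left(u \right)}} \, du$.

Since $\dfrac{\partial}{\partial a}\,u^{a} = u^{a} \ln u$, the $\ln u$ in the denominator cancels and
$$\frac{dI}{da} = \int_{0}^{1} \frac{3}{2} u^{a} \, du = \frac{3}{2} \left[\frac{u^{a+1}}{a+1}\right]_0^1 = \frac{3}{2 \left(a + 1\right)}.$$

Integrating with respect to $a$ gives $I(a) = \log{\left(\frac{3 \sqrt{6} \left(a + 1\right)^{\frac{3}{2}}}{32} \right)} + C$.

At $a = \frac{5}{3}$ the integrand is identically $0$, so $I(\frac{5}{3}) = 0$. The closed form gives $0$, hence $C = 0$.

Setting $a = \frac{1}{5}$:
$$I = \log{\left(\frac{27 \sqrt{5}}{200} \right)}.$$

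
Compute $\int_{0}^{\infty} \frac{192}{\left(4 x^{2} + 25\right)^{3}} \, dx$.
$\frac{18 \pi}{3125}$

Recall the elementary integral
$$J(a) = \int_{0}^{\infty} \frac{3}{a^{2} + x^{2}} \, dx = \frac{3 \pi}{2 a}.$$

Differentiating under the integral sign with respect to $a$,
$$\frac{dJ}{da} = \int_{0}^{\infty} - \frac{6 a}{\left(a^{2} + x^{2}\right)^{2}} \, dx = - \frac{3 \pi}{2 a^{2}},$$
so $\int_{0}^{\infty} \frac{3}{\left(a^{2} + x^{2}\right)^{2}} \, dx = \frac{3 \pi}{4 a^{3}}$.

Repeating — each differentiation of $1/(x^2+a^2)^j$ produces $-2ja/(x^2+a^2)^{j+1}$ — and dividing through by $-2ja$ at each step yields, after $2$ differentiations in total,
$$\int_{0}^{\infty} \frac{3}{\left(a^{2} + x^{2}\right)^{3}} \, dx = \frac{9 \pi}{16 a^{5}}.$$

Setting $a = \frac{5}{2}$:
$$I = \frac{18 \pi}{3125}.$$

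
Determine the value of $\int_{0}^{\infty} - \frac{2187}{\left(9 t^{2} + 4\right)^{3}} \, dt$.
$- \frac{2187 \pi}{512}$

Begin with the known result
$$J(a) = \int_{0}^{\infty} - \frac{3}{a^{2} + t^{2}} \, dt = - \frac{3 \pi}{2 a}.$$

Differentiating under the integral sign with respect to $a$,
$$\frac{dJ}{da} = \int_{0}^{\infty} \frac{6 a}{\left(a^{2} + t^{2}\right)^{2}} \, dt = \frac{3 \pi}{2 a^{2}},$$
so $\int_{0}^{\infty} - \frac{3}{\left(a^{2} + t^{2}\right)^{2}} \, dt = - \frac{3 \pi}{4 a^{3}}$.

Repeating — each differentiation of $1/(t^2+a^2)^j$ produces $-2ja/(t^2+a^2)^{j+1}$ — and dividing through by $-2ja$ at each step yields, after $2$ differentiations in total,
$$\int_{0}^{\infty} - \frac{3}{\left(a^{2} + t^{2}\right)^{3}} \, dt = - \frac{9 \pi}{16 a^{5}}.$$

Setting $a = \frac{2}{3}$:
$$I = - \frac{2187 \pi}{512}.$$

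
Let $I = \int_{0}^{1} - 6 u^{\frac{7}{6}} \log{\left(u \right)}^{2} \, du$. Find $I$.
$- \frac{2592}{2197}$

Consider the simpler parametrised integral
$$J(a) = \int_{0}^{1} - 6 u^{a} \, du = - \frac{6}{a + 1}.$$

Differentiating under the integral sign brings down a factor of $\ln u$:
$$\frac{dJ}{da} = \int_{0}^{1} - 6 u^{a} \log{\left(u \right)} \, du = \frac{6}{\left(a + 1\right)^{2}}.$$

Repeating twice in total — each differentiation brings down another $\ln u$ — gives
$$\frac{d^{2}J}{da^{2}} = \int_{0}^{1} - 6 u^{a} \log{\left(u \right)}^{2} \, du = - \frac{12}{\left(a + 1\right)^{3}},$$
and the integrand here is exactly the target integrand, so $I = - \frac{12}{\left(a + 1\right)^{3}}$.

Setting $a = \frac{7}{6}$:
$$I = - \frac{2592}{2197}.$$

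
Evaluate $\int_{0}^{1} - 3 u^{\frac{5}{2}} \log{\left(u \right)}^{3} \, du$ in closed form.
$\frac{288}{2401}$

Consider the simpler parametrised integral
$$J(a) = \int_{0}^{1} - 3 u^{a} \, du = - \frac{3}{a + 1}.$$

Differentiating under the integral sign brings down a factor of $\ln u$:
$$\frac{dJ}{da} = \int_{0}^{1} - 3 u^{a} \log{\left(u \right)} \, du = \frac{3}{\left(a + 1\right)^{2}}.$$

Repeating $3$ times in total — each differentiation brings down another $\ln u$ — gives
$$\frac{d^{3}J}{da^{3}} = \int_{0}^{1} - 3 u^{a} \log{\left(u \right)}^{3} \, du = \frac{18}{\left(a + 1\right)^{4}},$$
and the integrand here is exactly the target integrand, so $I = \frac{18}{\left(a + 1\right)^{4}}$.

Setting $a = \frac{5}{2}$:
$$I = \frac{288}{2401}.$$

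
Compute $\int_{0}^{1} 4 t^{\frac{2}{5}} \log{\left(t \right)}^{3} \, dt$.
$- \frac{15000}{2401}$

Begin with the known integral
$$J(a) = \int_{0}^{1} 4 t^{a} \, dt = \frac{4}{a + 1}.$$

Differentiating under the integral sign brings down a factor of $\ln t$:
$$\frac{dJ}{da} = \int_{0}^{1} 4 t^{a} \log{\left(t \right)} \, dt = - \frac{4}{\left(a + 1\right)^{2}}.$$

Repeating $3$ times in total — each differentiation brings down another $\ln t$ — gives
$$\frac{d^{3}J}{da^{3}} = \int_{0}^{1} 4 t^{a} \log{\left(t \right)}^{3} \, dt = - \frac{24}{\left(a + 1\right)^{4}},$$
and the integrand here is exactly the target integrand, so $I = - \frac{24}{\left(a + 1\right)^{4}}$.

Setting $a = \frac{2}{5}$:
$$I = - \frac{15000}{2401}.$$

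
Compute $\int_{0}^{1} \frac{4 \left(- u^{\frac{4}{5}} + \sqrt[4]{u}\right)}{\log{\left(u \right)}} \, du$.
$- \log{\left(\frac{1679616}{390625} \right)}$

Consider the one-parameter family: let $I(a) = \int_{0}^{1} \frac{4 \left(\sqrt[4]{u} - u^{a}\right)}{\log{\left(u \right)}} \, du$.

Since $\dfrac{\partial}{\partial a}\,u^{a} = u^{a} \ln u$, the $\ln u$ in the denominator cancels and
$$\frac{dI}{da} = \int_{0}^{1} -4 u^{a} \, du = -4 \left[\frac{u^{a+1}}{a+1}\right]_0^1 = - \frac{4}{a + 1}.$$

Integrating with respect to $a$ gives $I(a) = - \log{\left(\frac{256 \left(a + 1\right)^{4}}{625} \right)} + C$.

At $a = \frac{1}{4}$ the integrand is identically $0$, so $I(\frac{1}{4}) = 0$. The closed form gives $0$, hence $C = 0$.

Setting $a = \frac{4}{5}$:
$$I = - \log{\left(\frac{1679616}{390625} \right)}.$$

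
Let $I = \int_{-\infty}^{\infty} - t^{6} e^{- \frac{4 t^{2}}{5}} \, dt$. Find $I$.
$- \frac{1875 \sqrt{5} \sqrt{\pi}}{1024}$

Start from the elementary integral
$$J(a) = \int_{-\infty}^{\infty} - e^{- a t^{2}} \, dt = - \frac{\sqrt{\pi}}{\sqrt{a}}.$$

Differentiating under the integral sign brings down a factor of $(-t^2)$:
$$\frac{dJ}{da} = \int_{-\infty}^{\infty} t^{2} e^{- a t^{2}} \, dt = \frac{\sqrt{\pi}}{2 a^{\frac{3}{2}}}.$$

Repeating $3$ times in total — each differentiation brings down another $(-t^2)$ — gives
$$\frac{d^{3}J}{da^{3}} = \int_{-\infty}^{\infty} t^{6} e^{- a t^{2}} \, dt = \frac{15 \sqrt{\pi}}{8 a^{\frac{7}{2}}},$$
and the integrand here is $(-1)^{3}$ times the target integrand, so $I = (-1)^{3}\,\frac{d^{3}J}{da^{3}} = - \frac{15 \sqrt{\pi}}{8 a^{\frac{7}{2}}}$.

Setting $a = \frac{4}{5}$:
$$I = - \frac{1875 \sqrt{5} \sqrt{\pi}}{1024}.$$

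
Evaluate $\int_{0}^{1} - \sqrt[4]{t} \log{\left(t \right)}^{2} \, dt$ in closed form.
$- \frac{128}{125}$

Begin with the known integral
$$J(a) = \int_{0}^{1} - t^{a} \, dt = - \frac{1}{a + 1}.$$

Differentiating under the integral sign brings down a factor of $\ln t$:
$$\frac{dJ}{da} = \int_{0}^{1} - t^{a} \log{\left(t \right)} \, dt = \frac{1}{\left(a + 1\right)^{2}}.$$

Repeating twice in total — each differentiation brings down another $\ln t$ — gives
$$\frac{d^{2}J}{da^{2}} = \int_{0}^{1} - t^{a} \log{\left(t \right)}^{2} \, dt = - \frac{2}{\left(a + 1\right)^{3}},$$
and the integrand here is exactly the target integrand, so $I = - \frac{2}{\left(a + 1\right)^{3}}$.

Setting $a = \frac{1}{4}$:
$$I = - \frac{128}{125}.$$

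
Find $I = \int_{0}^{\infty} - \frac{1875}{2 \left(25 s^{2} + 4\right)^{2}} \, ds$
$- \frac{375 \pi}{64}$

Start from the standard arctangent integral
$$J(a) = \int_{0}^{\infty} - \frac{3}{2 \left(a^{2} + s^{2}\right)} \, ds = - \frac{3 \pi}{4 a}.$$

Differentiating under the integral sign with respect to $a$,
$$\frac{dJ}{da} = \int_{0}^{\infty} \frac{3 a}{\left(a^{2} + s^{2}\right)^{2}} \, ds = \frac{3 \pi}{4 a^{2}},$$
so $\int_{0}^{\infty} - \frac{3}{2 \left(a^{2} + s^{2}\right)^{2}} \, ds = - \frac{3 \pi}{8 a^{3}}$.

Setting $a = \frac{2}{5}$:
$$I = - \frac{375 \pi}{64}.$$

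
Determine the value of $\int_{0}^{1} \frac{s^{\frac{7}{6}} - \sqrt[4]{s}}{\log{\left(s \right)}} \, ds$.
$- \log{\left(15 \right)} + \log{\left(26 \right)}$

Replace the exponent $\frac{1}{4}$ by a parameter $a$: let $I(a) = \int_{0}^{1} \frac{s^{\frac{7}{6}} - s^{a}}{\log{\left(s \right)}} \, ds$.

Since $\dfrac{\partial}{\partial a}\,s^{a} = s^{a} \ln s$, the $\ln s$ in the denominator cancels and
$$\frac{dI}{da} = \int_{0}^{1} -1 s^{a} \, ds = -1 \left[\frac{s^{a+1}}{a+1}\right]_0^1 = - \frac{1}{a + 1}.$$

Integrating with respect to $a$ gives $I(a) = - \log{\left(\frac{6 a}{13} + \frac{6}{13} \right)} + C$.

At $a = \frac{7}{6}$ the integrand is identically $0$, so $I(\frac{7}{6}) = 0$. The closed form gives $0$, hence $C = 0$.

Setting $a = \frac{1}{4}$:
$$I = - \log{\left(15 \right)} + \log{\left(26 \right)}.$$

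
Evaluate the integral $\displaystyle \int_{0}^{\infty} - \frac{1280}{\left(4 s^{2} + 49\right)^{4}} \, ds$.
$- \frac{100 \pi}{823543}$

Begin with the known result
$$J(a) = \int_{0}^{\infty} - \frac{5}{a^{2} + s^{2}} \, ds = - \frac{5 \pi}{2 a}.$$

Differentiating under the integral sign with respect to $a$,
$$\frac{dJ}{da} = \int_{0}^{\infty} \frac{10 a}{\left(a^{2} + s^{2}\right)^{2}} \, ds = \frac{5 \pi}{2 a^{2}},$$
so $\int_{0}^{\infty} - \frac{5}{\left(a^{2} + s^{2}\right)^{2}} \, ds = - \frac{5 \pi}{4 a^{3}}$.

Repeating — each differentiation of $1/(s^2+a^2)^j$ produces $-2ja/(s^2+a^2)^{j+1}$ — and dividing through by $-2ja$ at each step yields, after $3$ differentiations in total,
$$\int_{0}^{\infty} - \frac{5}{\left(a^{2} + s^{2}\right)^{4}} \, ds = - \frac{25 \pi}{32 a^{7}}.$$

Setting $a = \frac{7}{2}$:
$$I = - \frac{100 \pi}{823543}.$$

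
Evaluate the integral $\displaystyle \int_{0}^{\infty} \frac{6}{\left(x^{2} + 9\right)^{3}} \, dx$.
$\frac{\pi}{216}$

Start from the standard arctangent integral
$$J(a) = \int_{0}^{\infty} \frac{6}{a^{2} + x^{2}} \, dx = \frac{3 \pi}{a}.$$

Differentiating under the integral sign with respect to $a$,
$$\frac{dJ}{da} = \int_{0}^{\infty} - \frac{12 a}{\left(a^{2} + x^{2}\right)^{2}} \, dx = - \frac{3 \pi}{a^{2}},$$
so $\int_{0}^{\infty} \frac{6}{\left(a^{2} + x^{2}\right)^{2}} \, dx = \frac{3 \pi}{2 a^{3}}$.

Repeating — each differentiation of $1/(x^2+a^2)^j$ produces $-2ja/(x^2+a^2)^{j+1}$ — and dividing through by $-2ja$ at each step yields, after $2$ differentiations in total,
$$\int_{0}^{\infty} \frac{6}{\left(a^{2} + x^{2}\right)^{3}} \, dx = \frac{9 \pi}{8 a^{5}}.$$

Setting $a = 3$:
$$I = \frac{\pi}{216}.$$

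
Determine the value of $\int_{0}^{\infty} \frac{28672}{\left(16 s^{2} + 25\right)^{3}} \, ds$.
$\frac{1344 \pi}{3125}$

Start from the standard arctangent integral
$$J(a) = \int_{0}^{\infty} \frac{7}{a^{2} + s^{2}} \, ds = \frac{7 \pi}{2 a}.$$

Differentiating under the integral sign with respect to $a$,
$$\frac{dJ}{da} = \int_{0}^{\infty} - \frac{14 a}{\left(a^{2} + s^{2}\right)^{2}} \, ds = - \frac{7 \pi}{2 a^{2}},$$
so $\int_{0}^{\infty} \frac{7}{\left(a^{2} + s^{2}\right)^{2}} \, ds = \frac{7 \pi}{4 a^{3}}$.

Repeating — each differentiation of $1/(s^2+a^2)^j$ produces $-2ja/(s^2+a^2)^{j+1}$ — and dividing through by $-2ja$ at each step yields, after $2$ differentiations in total,
$$\int_{0}^{\infty} \frac{7}{\left(a^{2} + s^{2}\right)^{3}} \, ds = \frac{21 \pi}{16 a^{5}}.$$

Setting $a = \frac{5}{4}$:
$$I = \frac{1344 \pi}{3125}.$$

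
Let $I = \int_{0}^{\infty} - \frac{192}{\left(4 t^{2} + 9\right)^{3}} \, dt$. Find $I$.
$- \frac{2 \pi}{27}$

Start from the standard arctangent integral
$$J(a) = \int_{0}^{\infty} - \frac{3}{a^{2} + t^{2}} \, dt = - \frac{3 \pi}{2 a}.$$

Differentiating under the integral sign with respect to $a$,
$$\frac{dJ}{da} = \int_{0}^{\infty} \frac{6 a}{\left(a^{2} + t^{2}\right)^{2}} \, dt = \frac{3 \pi}{2 a^{2}},$$
so $\int_{0}^{\infty} - \frac{3}{\left(a^{2} + t^{2}\right)^{2}} \, dt = - \frac{3 \pi}{4 a^{3}}$.

Repeating — each differentiation of $1/(t^2+a^2)^j$ produces $-2ja/(t^2+a^2)^{j+1}$ — and dividing through by $-2ja$ at each step yields, after $2$ differentiations in total,
$$\int_{0}^{\infty} - \frac{3}{\left(a^{2} + t^{2}\right)^{3}} \, dt = - \frac{9 \pi}{16 a^{5}}.$$

Setting $a = \frac{3}{2}$:
$$I = - \frac{2 \pi}{27}.$$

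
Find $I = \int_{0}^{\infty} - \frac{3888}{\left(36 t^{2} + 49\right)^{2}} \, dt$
$- \frac{162 \pi}{343}$

Start from the standard arctangent integral
$$J(a) = \int_{0}^{\infty} - \frac{3}{a^{2} + t^{2}} \, dt = - \frac{3 \pi}{2 a}.$$

Differentiating under the integral sign with respect to $a$,
$$\frac{dJ}{da} = \int_{0}^{\infty} \frac{6 a}{\left(a^{2} + t^{2}\right)^{2}} \, dt = \frac{3 \pi}{2 a^{2}},$$
so $\int_{0}^{\infty} - \frac{3}{\left(a^{2} + t^{2}\right)^{2}} \, dt = - \frac{3 \pi}{4 a^{3}}$.

Setting $a = \frac{7}{6}$:
$$I = - \frac{162 \pi}{343}.$$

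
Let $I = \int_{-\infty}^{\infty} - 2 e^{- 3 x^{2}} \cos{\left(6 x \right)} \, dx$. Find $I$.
$- \frac{2 \sqrt{3} \sqrt{\pi}}{3 e^{3}}$

Define $I(b) = \int_{-\infty}^{\infty} - 2 e^{- 3 x^{2}} \cos{\left(b x \right)} \, dx$.

Differentiating under the integral sign,
$$I'(b) = \int_{-\infty}^{\infty} 2 x e^{- 3 x^{2}} \sin{\left(b x \right)} \, dx.$$

Integrate $\int_{-\infty}^{\infty} x \sin(b x)\, e^{- 3 x^{2}}\, dx$ by parts with $u = \sin(b x)$ and $dv = x\, e^{- 3 x^{2}}\, dx$, giving $v = - \frac{e^{- 3 x^{2}}}{6}$. The boundary term vanishes and
$$\int_{-\infty}^{\infty} x \sin(b x)\, e^{- 3 x^{2}}\, dx = \frac{b}{6} \int_{-\infty}^{\infty} \cos(b x)\, e^{- 3 x^{2}}\, dx,$$
so $I'(b) = - \frac{b}{6}\, I(b)$.

This is a separable first-order ODE; solving with the initial condition $I(0) = \int_{-\infty}^{\infty} - 2 e^{- 3 x^{2}}\,dx = - \frac{2 \sqrt{3} \sqrt{\pi}}{3}$ gives
$$I(b) = - \frac{2 \sqrt{3} \sqrt{\pi} e^{- \frac{b^{2}}{12}}}{3}.$$

Setting $b = 6$:
$$I = - \frac{2 \sqrt{3} \sqrt{\pi}}{3 e^{3}}.$$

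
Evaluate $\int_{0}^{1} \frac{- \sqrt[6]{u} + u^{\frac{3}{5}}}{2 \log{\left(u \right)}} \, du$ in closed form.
$\log{\left(\frac{4 \sqrt{105}}{35} \right)}$

Replace the exponent $\frac{3}{5}$ by a parameter $a$: let $I(a) = \int_{0}^{1} \frac{- \sqrt[6]{u} + u^{a}}{2 \log{\left(u \right)}} \, du$.

Since $\dfrac{\partial}{\partial a}\,u^{a} = u^{a} \ln u$, the $\ln u$ in the denominator cancels and
$$\frac{dI}{da} = \int_{0}^{1} \frac{1}{2} u^{a} \, du = \frac{1}{2} \left[\frac{u^{a+1}}{a+1}\right]_0^1 = \frac{1}{2 \left(a + 1\right)}.$$

Integrating with respect to $a$ gives $I(a) = \log{\left(\frac{\sqrt{42} \sqrt{a + 1}}{7} \right)} + C$.

At $a = \frac{1}{6}$ the integrand is identically $0$, so $I(\frac{1}{6}) = 0$. The closed form gives $0$, hence $C = 0$.

Setting $a = \frac{3}{5}$:
$$I = \log{\left(\frac{4 \sqrt{105}}{35} \right)}.$$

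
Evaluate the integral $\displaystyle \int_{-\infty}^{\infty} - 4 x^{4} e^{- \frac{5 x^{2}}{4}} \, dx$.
$- \frac{96 \sqrt{5} \sqrt{\pi}}{125}$

Begin with the known integral
$$J(a) = \int_{-\infty}^{\infty} - 4 e^{- a x^{2}} \, dx = - \frac{4 \sqrt{\pi}}{\sqrt{a}}.$$

Differentiating under the integral sign brings down a factor of $(-x^2)$:
$$\frac{dJ}{da} = \int_{-\infty}^{\infty} 4 x^{2} e^{- a x^{2}} \, dx = \frac{2 \sqrt{\pi}}{a^{\frac{3}{2}}}.$$

Repeating twice in total — each differentiation brings down another $(-x^2)$ — gives
$$\frac{d^{2}J}{da^{2}} = \int_{-\infty}^{\infty} - 4 x^{4} e^{- a x^{2}} \, dx = - \frac{3 \sqrt{\pi}}{a^{\frac{5}{2}}},$$
and the integrand here is exactly the target integrand, so $I = - \frac{3 \sqrt{\pi}}{a^{\frac{5}{2}}}$.

Setting $a = \frac{5}{4}$:
$$I = - \frac{96 \sqrt{5} \sqrt{\pi}}{125}.$$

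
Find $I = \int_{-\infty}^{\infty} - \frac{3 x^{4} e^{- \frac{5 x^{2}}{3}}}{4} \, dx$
$- \frac{81 \sqrt{15} \sqrt{\pi}}{2000}$

Begin with the known integral
$$J(a) = \int_{-\infty}^{\infty} - \frac{3 e^{- a x^{2}}}{4} \, dx = - \frac{3 \sqrt{\pi}}{4 \sqrt{a}}.$$

Differentiating under the integral sign brings down a factor of $(-x^2)$:
$$\frac{dJ}{da} = \int_{-\infty}^{\infty} \frac{3 x^{2} e^{- a x^{2}}}{4} \, dx = \frac{3 \sqrt{\pi}}{8 a^{\frac{3}{2}}}.$$

Repeating twice in total — each differentiation brings down another $(-x^2)$ — gives
$$\frac{d^{2}J}{da^{2}} = \int_{-\infty}^{\infty} - \frac{3 x^{4} e^{- a x^{2}}}{4} \, dx = - \frac{9 \sqrt{\pi}}{16 a^{\frac{5}{2}}},$$
and the integrand here is exactly the target integrand, so $I = - \frac{9 \sqrt{\pi}}{16 a^{\frac{5}{2}}}$.

Setting $a = \frac{5}{3}$:
$$I = - \frac{81 \sqrt{15} \sqrt{\pi}}{2000}.$$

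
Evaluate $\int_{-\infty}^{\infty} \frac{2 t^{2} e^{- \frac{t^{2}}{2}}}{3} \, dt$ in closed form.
$\frac{2 \sqrt{2} \sqrt{\pi}}{3}$

Start from the elementary integral
$$J(a) = \int_{-\infty}^{\infty} \frac{2 e^{- a t^{2}}}{3} \, dt = \frac{2 \sqrt{\pi}}{3 \sqrt{a}}.$$

Differentiating under the integral sign brings down a factor of $(-t^2)$:
$$\frac{dJ}{da} = \int_{-\infty}^{\infty} - \frac{2 t^{2} e^{- a t^{2}}}{3} \, dt = - \frac{\sqrt{\pi}}{3 a^{\frac{3}{2}}}.$$

The integral on the left is $-I$, so $I = \frac{\sqrt{\pi}}{3 a^{\frac{3}{2}}}$.

Setting $a = \frac{1}{2}$:
$$I = \frac{2 \sqrt{2} \sqrt{\pi}}{3}.$$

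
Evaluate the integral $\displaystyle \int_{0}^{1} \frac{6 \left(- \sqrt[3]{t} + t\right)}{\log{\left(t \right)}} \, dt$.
$\log{\left(\frac{729}{64} \right)}$

Replace the exponent $1$ by a parameter $a$: let $I(a) = \int_{0}^{1} \frac{6 \left(- \sqrt[3]{t} + t^{a}\right)}{\log{\left(t \right)}} \, dt$.

Since $\dfrac{\partial}{\partial a}\,t^{a} = t^{a} \ln t$, the $\ln t$ in the denominator cancels and
$$\frac{dI}{da} = \int_{0}^{1} 6 t^{a} \, dt = 6 \left[\frac{t^{a+1}}{a+1}\right]_0^1 = \frac{6}{a + 1}.$$

Integrating with respect to $a$ gives $I(a) = \log{\left(\frac{729 \left(a + 1\right)^{6}}{4096} \right)} + C$.

At $a = \frac{1}{3}$ the integrand is identically $0$, so $I(\frac{1}{3}) = 0$. The closed form gives $0$, hence $C = 0$.

Setting $a = 1$:
$$I = \log{\left(\frac{729}{64} \right)}.$$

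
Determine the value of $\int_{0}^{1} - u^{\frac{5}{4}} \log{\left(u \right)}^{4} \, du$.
$- \frac{8192}{19683}$

Start from the elementary integral
$$J(a) = \int_{0}^{1} - u^{a} \, du = - \frac{1}{a + 1}.$$

Differentiating under the integral sign brings down a factor of $\ln u$:
$$\frac{dJ}{da} = \int_{0}^{1} - u^{a} \log{\left(u \right)} \, du = \frac{1}{\left(a + 1\right)^{2}}.$$

Repeating $4$ times in total — each differentiation brings down another $\ln u$ — gives
$$\frac{d^{4}J}{da^{4}} = \int_{0}^{1} - u^{a} \log{\left(u \right)}^{4} \, du = - \frac{24}{\left(a + 1\right)^{5}},$$
and the integrand here is exactly the target integrand, so $I = - \frac{24}{\left(a + 1\right)^{5}}$.

Setting $a = \frac{5}{4}$:
$$I = - \frac{8192}{19683}.$$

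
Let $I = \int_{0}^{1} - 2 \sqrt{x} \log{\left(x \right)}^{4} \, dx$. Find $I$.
$- \frac{512}{81}$

Consider the simpler parametrised integral
$$J(a) = \int_{0}^{1} - 2 x^{a} \, dx = - \frac{2}{a + 1}.$$

Differentiating under the integral sign brings down a factor of $\ln x$:
$$\frac{dJ}{da} = \int_{0}^{1} - 2 x^{a} \log{\left(x \right)} \, dx = \frac{2}{\left(a + 1\right)^{2}}.$$

Repeating $4$ times in total — each differentiation brings down another $\ln x$ — gives
$$\frac{d^{4}J}{da^{4}} = \int_{0}^{1} - 2 x^{a} \log{\left(x \right)}^{4} \, dx = - \frac{48}{\left(a + 1\right)^{5}},$$
and the integrand here is exactly the target integrand, so $I = - \frac{48}{\left(a + 1\right)^{5}}$.

Setting $a = \frac{1}{2}$:
$$I = - \frac{512}{81}.$$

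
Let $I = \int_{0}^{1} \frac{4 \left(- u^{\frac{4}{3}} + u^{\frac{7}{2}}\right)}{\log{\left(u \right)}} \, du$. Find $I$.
$- \log{\left(\frac{38416}{531441} \right)}$

Consider the one-parameter family: let $I(a) = \int_{0}^{1} \frac{4 \left(u^{\frac{7}{2}} - u^{a}\right)}{\log{\left(u \right)}} \, du$.

Since $\dfrac{\partial}{\partial a}\,u^{a} = u^{a} \ln u$, the $\ln u$ in the denominator cancels and
$$\frac{dI}{da} = \int_{0}^{1} -4 u^{a} \, du = -4 \left[\frac{u^{a+1}}{a+1}\right]_0^1 = - \frac{4}{a + 1}.$$

Integrating with respect to $a$ gives $I(a) = - \log{\left(\frac{16 \left(a + 1\right)^{4}}{6561} \right)} + C$.

At $a = \frac{7}{2}$ the integrand is identically $0$, so $I(\frac{7}{2}) = 0$. The closed form gives $0$, hence $C = 0$.

Setting $a = \frac{4}{3}$:
$$I = - \log{\left(\frac{38416}{531441} \right)}.$$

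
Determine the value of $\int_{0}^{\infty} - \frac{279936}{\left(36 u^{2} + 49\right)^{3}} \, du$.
$- \frac{8748 \pi}{16807}$

Begin with the known result
$$J(a) = \int_{0}^{\infty} - \frac{6}{a^{2} + u^{2}} \, du = - \frac{3 \pi}{a}.$$

Differentiating under the integral sign with respect to $a$,
$$\frac{dJ}{da} = \int_{0}^{\infty} \frac{12 a}{\left(a^{2} + u^{2}\right)^{2}} \, du = \frac{3 \pi}{a^{2}},$$
so $\int_{0}^{\infty} - \frac{6}{\left(a^{2} + u^{2}\right)^{2}} \, du = - \frac{3 \pi}{2 a^{3}}$.

Repeating — each differentiation of $1/(u^2+a^2)^j$ produces $-2ja/(u^2+a^2)^{j+1}$ — and dividing through by $-2ja$ at each step yields, after $2$ differentiations in total,
$$\int_{0}^{\infty} - \frac{6}{\left(a^{2} + u^{2}\right)^{3}} \, du = - \frac{9 \pi}{8 a^{5}}.$$

Setting $a = \frac{7}{6}$:
$$I = - \frac{8748 \pi}{16807}.$$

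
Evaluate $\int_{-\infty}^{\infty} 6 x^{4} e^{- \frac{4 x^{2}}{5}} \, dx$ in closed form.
$\frac{225 \sqrt{5} \sqrt{\pi}}{64}$

Consider the simpler parametrised integral
$$J(a) = \int_{-\infty}^{\infty} 6 e^{- a x^{2}} \, dx = \frac{6 \sqrt{\pi}}{\sqrt{a}}.$$

Differentiating under the integral sign brings down a factor of $(-x^2)$:
$$\frac{dJ}{da} = \int_{-\infty}^{\infty} - 6 x^{2} e^{- a x^{2}} \, dx = - \frac{3 \sqrt{\pi}}{a^{\frac{3}{2}}}.$$

Repeating twice in total — each differentiation brings down another $(-x^2)$ — gives
$$\frac{d^{2}J}{da^{2}} = \int_{-\infty}^{\infty} 6 x^{4} e^{- a x^{2}} \, dx = \frac{9 \sqrt{\pi}}{2 a^{\frac{5}{2}}},$$
and the integrand here is exactly the target integrand, so $I = \frac{9 \sqrt{\pi}}{2 a^{\frac{5}{2}}}$.

Setting $a = \frac{4}{5}$:
$$I = \frac{225 \sqrt{5} \sqrt{\pi}}{64}.$$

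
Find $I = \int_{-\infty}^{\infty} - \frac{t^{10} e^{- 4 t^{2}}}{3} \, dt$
$- \frac{315 \sqrt{\pi}}{65536}$

Consider the simpler parametrised integral
$$J(a) = \int_{-\infty}^{\infty} - \frac{e^{- a t^{2}}}{3} \, dt = - \frac{\sqrt{\pi}}{3 \sqrt{a}}.$$

Differentiating under the integral sign brings down a factor of $(-t^2)$:
$$\frac{dJ}{da} = \int_{-\infty}^{\infty} \frac{t^{2} e^{- a t^{2}}}{3} \, dt = \frac{\sqrt{\pi}}{6 a^{\frac{3}{2}}}.$$

Repeating $5$ times in total — each differentiation brings down another $(-t^2)$ — gives
$$\frac{d^{5}J}{da^{5}} = \int_{-\infty}^{\infty} \frac{t^{10} e^{- a t^{2}}}{3} \, dt = \frac{315 \sqrt{\pi}}{32 a^{\frac{11}{2}}},$$
and the integrand here is $(-1)^{5}$ times the target integrand, so $I = (-1)^{5}\,\frac{d^{5}J}{da^{5}} = - \frac{315 \sqrt{\pi}}{32 a^{\frac{11}{2}}}$.

Setting $a = 4$:
$$I = - \frac{315 \sqrt{\pi}}{65536}.$$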